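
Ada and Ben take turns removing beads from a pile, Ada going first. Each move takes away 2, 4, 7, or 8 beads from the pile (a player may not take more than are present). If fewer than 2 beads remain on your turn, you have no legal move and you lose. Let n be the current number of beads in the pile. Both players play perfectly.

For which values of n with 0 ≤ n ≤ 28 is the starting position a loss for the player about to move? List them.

Classify positions by backward induction: terminal positions (no move available) are L. From any other position, the mover wins iff some move reaches an L.
n=0: no move → L
n=1: no move → L
n=2: reaches L-position 0 → W
n=3: reaches L-position 1 → W
n=4: reaches L-position 0 → W
n=5: reaches L-position 1 → W
n=6: only reaches 4(W), 2(W), all W → L
n=7: reaches L-position 0 → W
n=8: reaches L-position 6 → W
n=9: reaches L-position 1 → W
n=10: reaches L-position 6 → W
n=11: only reaches 9(W), 7(W), 4(W), 3(W), all W → L
n=12: only reaches 10(W), 8(W), 5(W), 4(W), all W → L
n=13: reaches L-position 11 → W
n=14: reaches L-position 12 → W
n=15: reaches L-position 11 → W
n=16: reaches L-position 12 → W
n=17: only reaches 15(W), 13(W), 10(W), 9(W), all W → L
n=18: reaches L-position 11 → W
n=19: reaches L-position 17 → W
n=20: reaches L-position 12 → W
n=21: reaches L-position 17 → W
n=22: only reaches 20(W), 18(W), 15(W), 14(W), all W → L
n=23: only reaches 21(W), 19(W), 16(W), 15(W), all W → L
n=24: reaches L-position 22 → W
n=25: reaches L-position 23 → W
n=26: reaches L-position 22 → W
n=27: reaches L-position 23 → W
n=28: only reaches 26(W), 24(W), 21(W), 20(W), all W → L
Reading off the rows marked L gives the requested list; there are 9 such values of n.

0, 1, 6, 11, 12, 17, 22, 23, 28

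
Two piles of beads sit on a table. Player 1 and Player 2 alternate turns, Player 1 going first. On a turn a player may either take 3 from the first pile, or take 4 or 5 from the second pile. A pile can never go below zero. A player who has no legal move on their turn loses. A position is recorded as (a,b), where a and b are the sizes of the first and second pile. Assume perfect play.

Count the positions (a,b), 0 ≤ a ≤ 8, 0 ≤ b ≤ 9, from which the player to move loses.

42

Work bottom-up. With no move the player to move loses. Otherwise the position is W if at least one move leads to an L position for the opponent, and L if every move leads to a W.
Every move lowers a or b (never raises either), so fill the grid row by row in increasing a, and left to right within a row: each cell's successors are then already labelled.
      b=0  b=1  b=2  b=3  b=4  b=5  b=6  b=7  b=8  b=9
a=0:    L    L    L    L    W    W    W    W    W    L
a=1:    L    L    L    L    W    W    W    W    W    L
a=2:    L    L    L    L    W    W    W    W    W    L
a=3:    W    W    W    W    L    L    L    L    W    W
a=4:    W    W    W    W    L    L    L    L    W    W
a=5:    W    W    W    W    L    L    L    L    W    W
a=6:    L    L    L    L    W    W    W    W    W    L
a=7:    L    L    L    L    W    W    W    W    W    L
a=8:    L    L    L    L    W    W    W    W    W    L
Cells with no legal move (terminal, hence L): (0,0), (0,1), (0,2), (0,3), (1,0), (1,1), (1,2), (1,3), (2,0), (2,1), (2,2), (2,3).
The remaining L cells, each justified by listing all of its moves:
(0,9): moves to (0,5)(W), (0,4)(W); every one is W ⇒ L
(1,9): moves to (1,5)(W), (1,4)(W); every one is W ⇒ L
(2,9): moves to (2,5)(W), (2,4)(W); every one is W ⇒ L
(3,4): moves to (0,4)(W), (3,0)(W); every one is W ⇒ L
(3,5): moves to (0,5)(W), (3,1)(W), (3,0)(W); every one is W ⇒ L
(3,6): moves to (0,6)(W), (3,2)(W), (3,1)(W); every one is W ⇒ L
(3,7): moves to (0,7)(W), (3,3)(W), (3,2)(W); every one is W ⇒ L
(4,4): moves to (1,4)(W), (4,0)(W); every one is W ⇒ L
(4,5): moves to (1,5)(W), (4,1)(W), (4,0)(W); every one is W ⇒ L
(4,6): moves to (1,6)(W), (4,2)(W), (4,1)(W); every one is W ⇒ L
(4,7): moves to (1,7)(W), (4,3)(W), (4,2)(W); every one is W ⇒ L
(5,4): moves to (2,4)(W), (5,0)(W); every one is W ⇒ L
(5,5): moves to (2,5)(W), (5,1)(W), (5,0)(W); every one is W ⇒ L
(5,6): moves to (2,6)(W), (5,2)(W), (5,1)(W); every one is W ⇒ L
(5,7): moves to (2,7)(W), (5,3)(W), (5,2)(W); every one is W ⇒ L
(6,0): the only move is to (3,0)(W), a W ⇒ L
(6,1): the only move is to (3,1)(W), a W ⇒ L
(6,2): the only move is to (3,2)(W), a W ⇒ L
(6,3): the only move is to (3,3)(W), a W ⇒ L
(6,9): moves to (3,9)(W), (6,5)(W), (6,4)(W); every one is W ⇒ L
(7,0): the only move is to (4,0)(W), a W ⇒ L
(7,1): the only move is to (4,1)(W), a W ⇒ L
(7,2): the only move is to (4,2)(W), a W ⇒ L
(7,3): the only move is to (4,3)(W), a W ⇒ L
(7,9): moves to (4,9)(W), (7,5)(W), (7,4)(W); every one is W ⇒ L
(8,0): the only move is to (5,0)(W), a W ⇒ L
(8,1): the only move is to (5,1)(W), a W ⇒ L
(8,2): the only move is to (5,2)(W), a W ⇒ L
(8,3): the only move is to (5,3)(W), a W ⇒ L
(8,9): moves to (5,9)(W), (8,5)(W), (8,4)(W); every one is W ⇒ L
Every other cell has at least one move into one of the L cells above, so it is W.
L cells per row: a=0: 5, a=1: 5, a=2: 5, a=3: 4, a=4: 4, a=5: 4, a=6: 5, a=7: 5, a=8: 5; total 42.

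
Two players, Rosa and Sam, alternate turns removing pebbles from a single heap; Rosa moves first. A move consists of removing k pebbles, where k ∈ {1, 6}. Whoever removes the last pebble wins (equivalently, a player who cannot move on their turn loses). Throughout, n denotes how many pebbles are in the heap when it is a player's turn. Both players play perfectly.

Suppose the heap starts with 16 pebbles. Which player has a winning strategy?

Sam wins.

Compute win/loss labels from the base case upward. A position with no move is L. Any other position is W if it can reach an L in one move, else L.
n=0: no move → L
n=1: W (go to 0, an L position)
n=2: L (sole option 1(W) is W)
n=3: W (go to 2, an L position)
n=4: L (sole option 3(W) is W)
n=5: W (go to 4, an L position)
n=6: W (go to 0, an L position)
n=7: L (options 6(W), 1(W) are all W)
n=8: W (go to 7, an L position)
n=9: L (options 8(W), 3(W) are all W)
n=10: W (go to 9, an L position)
n=11: L (options 10(W), 5(W) are all W)
n=12: W (go to 11, an L position)
n=13: W (go to 7, an L position)
n=14: L (options 13(W), 8(W) are all W)
n=15: W (go to 14, an L position)
n=16: L (options 15(W), 10(W) are all W)
The starting position 16 is L: whatever Rosa does, the opponent receives a W position.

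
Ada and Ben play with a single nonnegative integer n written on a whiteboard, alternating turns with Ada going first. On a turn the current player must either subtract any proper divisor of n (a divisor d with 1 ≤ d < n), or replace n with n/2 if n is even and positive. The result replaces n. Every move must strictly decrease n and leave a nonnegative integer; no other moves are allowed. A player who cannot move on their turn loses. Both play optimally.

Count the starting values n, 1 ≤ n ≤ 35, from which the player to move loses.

Build the W/L table. Terminal = L. A non-terminal position is W if it has a move to some L; otherwise it is L.
n=0: no move → L
n=1: no move → L
n=2: reaches L-position 1 → W
n=3: only reaches 2(W), which is W → L
n=4: reaches L-position 3 → W
n=5: only reaches 4(W), which is W → L
n=6: reaches L-position 3 → W
n=7: only reaches 6(W), which is W → L
n=8: reaches L-position 7 → W
n=9: only reaches 6(W), 8(W), all W → L
n=10: reaches L-position 5 → W
n=11: only reaches 10(W), which is W → L
n=12: reaches L-position 9 → W
n=13: only reaches 12(W), which is W → L
n=14: reaches L-position 7 → W
n=15: only reaches 10(W), 12(W), 14(W), all W → L
n=16: reaches L-position 15 → W
n=17: only reaches 16(W), which is W → L
n=18: reaches L-position 9 → W
n=19: only reaches 18(W), which is W → L
n=20: reaches L-position 15 → W
n=21: only reaches 14(W), 18(W), 20(W), all W → L
n=22: reaches L-position 11 → W
n=23: only reaches 22(W), which is W → L
n=24: reaches L-position 21 → W
n=25: only reaches 20(W), 24(W), all W → L
n=26: reaches L-position 13 → W
n=27: only reaches 18(W), 24(W), 26(W), all W → L
n=28: reaches L-position 21 → W
n=29: only reaches 28(W), which is W → L
n=30: reaches L-position 15 → W
n=31: only reaches 30(W), which is W → L
n=32: reaches L-position 31 → W
n=33: only reaches 22(W), 30(W), 32(W), all W → L
n=34: reaches L-position 17 → W
n=35: only reaches 28(W), 30(W), 34(W), all W → L
L entries with 1 ≤ n ≤ 35 (n=0 is outside the asked range and is not counted): n = 1, 3, 5, 7, 9, 11, 13, 15, 17, 19, 21, 23, 25, 27, 29, 31, 33, 35; that makes 18.

18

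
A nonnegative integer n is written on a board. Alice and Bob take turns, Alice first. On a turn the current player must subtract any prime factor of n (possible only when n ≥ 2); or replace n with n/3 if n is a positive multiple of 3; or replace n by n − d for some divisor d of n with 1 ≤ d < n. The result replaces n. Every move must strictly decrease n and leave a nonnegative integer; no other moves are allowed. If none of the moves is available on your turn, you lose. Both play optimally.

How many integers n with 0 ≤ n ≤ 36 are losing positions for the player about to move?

Use the standard recursion: the mover loses at a terminal position; elsewhere, the mover wins exactly when some move hands the opponent an L position.
n=0: no move → L
n=1: no move → L
n=2: W (go to 0, an L position)
n=3: W (go to 0, an L position)
n=4: L (options 2(W), 3(W) are all W)
n=5: W (go to 0, an L position)
n=6: W (go to 4, an L position)
n=7: W (go to 0, an L position)
n=8: W (go to 4, an L position)
n=9: L (options 3(W), 6(W), 8(W) are all W)
n=10: W (go to 9, an L position)
n=11: W (go to 0, an L position)
n=12: W (go to 4, an L position)
n=13: W (go to 0, an L position)
n=14: L (options 7(W), 12(W), 13(W) are all W)
n=15: W (go to 14, an L position)
n=16: W (go to 14, an L position)
n=17: W (go to 0, an L position)
n=18: W (go to 9, an L position)
n=19: W (go to 0, an L position)
n=20: L (options 10(W), 15(W), 16(W), 18(W), 19(W) are all W)
n=21: W (go to 14, an L position)
n=22: W (go to 20, an L position)
n=23: W (go to 0, an L position)
n=24: W (go to 20, an L position)
n=25: W (go to 20, an L position)
n=26: L (options 13(W), 24(W), 25(W) are all W)
n=27: W (go to 9, an L position)
n=28: W (go to 14, an L position)
n=29: W (go to 0, an L position)
n=30: W (go to 20, an L position)
n=31: W (go to 0, an L position)
n=32: L (options 16(W), 24(W), 28(W), 30(W), 31(W) are all W)
n=33: W (go to 32, an L position)
n=34: W (go to 32, an L position)
n=35: L (options 28(W), 30(W), 34(W) are all W)
n=36: W (go to 32, an L position)
L entries with 0 ≤ n ≤ 36: n = 0, 1, 4, 9, 14, 20, 26, 32, 35; that makes 9.

9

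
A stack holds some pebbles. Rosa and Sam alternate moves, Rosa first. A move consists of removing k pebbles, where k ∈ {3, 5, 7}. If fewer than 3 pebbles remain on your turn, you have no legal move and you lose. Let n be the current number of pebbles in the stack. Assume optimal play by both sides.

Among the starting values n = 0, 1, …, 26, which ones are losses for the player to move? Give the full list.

Label each position W (a win for the player to move) or L (a loss). A position with no legal move is L; any other position is W exactly when some move reaches an L, and L when every move reaches a W.
n=0: no move → L
n=1: no move → L
n=2: no move → L
n=3: can move to 0, which is L ⇒ W
n=4: can move to 1, which is L ⇒ W
n=5: can move to 2, which is L ⇒ W
n=6: can move to 1, which is L ⇒ W
n=7: can move to 2, which is L ⇒ W
n=8: can move to 1, which is L ⇒ W
n=9: can move to 2, which is L ⇒ W
n=10: moves to 7(W), 5(W), 3(W); every one is W ⇒ L
n=11: moves to 8(W), 6(W), 4(W); every one is W ⇒ L
n=12: moves to 9(W), 7(W), 5(W); every one is W ⇒ L
n=13: can move to 10, which is L ⇒ W
n=14: can move to 11, which is L ⇒ W
n=15: can move to 12, which is L ⇒ W
n=16: can move to 11, which is L ⇒ W
n=17: can move to 12, which is L ⇒ W
n=18: can move to 11, which is L ⇒ W
n=19: can move to 12, which is L ⇒ W
n=20: moves to 17(W), 15(W), 13(W); every one is W ⇒ L
n=21: moves to 18(W), 16(W), 14(W); every one is W ⇒ L
n=22: moves to 19(W), 17(W), 15(W); every one is W ⇒ L
n=23: can move to 20, which is L ⇒ W
n=24: can move to 21, which is L ⇒ W
n=25: can move to 22, which is L ⇒ W
n=26: can move to 21, which is L ⇒ W
The losing starting values of n are exactly the entries labelled L in this table (9 of them).

0, 1, 2, 10, 11, 12, 20, 21, 22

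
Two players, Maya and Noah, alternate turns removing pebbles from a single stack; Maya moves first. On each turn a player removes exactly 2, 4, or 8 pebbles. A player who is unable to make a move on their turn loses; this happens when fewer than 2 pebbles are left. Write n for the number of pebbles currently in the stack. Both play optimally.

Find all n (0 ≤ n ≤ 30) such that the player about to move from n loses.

Classify positions by backward induction: terminal positions (no move available) are L. From any other position, the mover wins iff some move reaches an L.
n=0: no move → L
n=1: no move → L
n=2: reaches L-position 0 → W
n=3: reaches L-position 1 → W
n=4: reaches L-position 0 → W
n=5: reaches L-position 1 → W
n=6: only reaches 4(W), 2(W), all W → L
n=7: only reaches 5(W), 3(W), all W → L
n=8: reaches L-position 6 → W
n=9: reaches L-position 7 → W
n=10: reaches L-position 6 → W
n=11: reaches L-position 7 → W
n=12: only reaches 10(W), 8(W), 4(W), all W → L
n=13: only reaches 11(W), 9(W), 5(W), all W → L
n=14: reaches L-position 12 → W
n=15: reaches L-position 13 → W
n=16: reaches L-position 12 → W
n=17: reaches L-position 13 → W
n=18: only reaches 16(W), 14(W), 10(W), all W → L
n=19: only reaches 17(W), 15(W), 11(W), all W → L
n=20: reaches L-position 18 → W
n=21: reaches L-position 19 → W
n=22: reaches L-position 18 → W
n=23: reaches L-position 19 → W
n=24: only reaches 22(W), 20(W), 16(W), all W → L
n=25: only reaches 23(W), 21(W), 17(W), all W → L
n=26: reaches L-position 24 → W
n=27: reaches L-position 25 → W
n=28: reaches L-position 24 → W
n=29: reaches L-position 25 → W
n=30: only reaches 28(W), 26(W), 22(W), all W → L
The losing starting values of n are exactly the entries labelled L in this table (11 of them).

0, 1, 6, 7, 12, 13, 18, 19, 24, 25, 30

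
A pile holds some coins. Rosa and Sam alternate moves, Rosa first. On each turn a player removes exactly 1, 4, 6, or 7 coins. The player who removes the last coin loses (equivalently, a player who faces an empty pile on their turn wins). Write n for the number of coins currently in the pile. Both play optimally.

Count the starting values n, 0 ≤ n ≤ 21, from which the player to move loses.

Positions with no move are W. A position that does have a move is losing for the player to move precisely when every available move leads to a winning position for the opponent. Fill in the labels:
n=0: no move; the opponent has just taken the last coin and therefore loses → W
n=1: the only move is to 0(W), a W ⇒ L
n=2: can move to 1, which is L ⇒ W
n=3: the only move is to 2(W), a W ⇒ L
n=4: can move to 3, which is L ⇒ W
n=5: can move to 1, which is L ⇒ W
n=6: moves to 5(W), 2(W), 0(W); every one is W ⇒ L
n=7: can move to 6, which is L ⇒ W
n=8: can move to 1, which is L ⇒ W
n=9: can move to 3, which is L ⇒ W
n=10: can move to 6, which is L ⇒ W
n=11: moves to 10(W), 7(W), 5(W), 4(W); every one is W ⇒ L
n=12: can move to 11, which is L ⇒ W
n=13: can move to 6, which is L ⇒ W
n=14: moves to 13(W), 10(W), 8(W), 7(W); every one is W ⇒ L
n=15: can move to 14, which is L ⇒ W
n=16: moves to 15(W), 12(W), 10(W), 9(W); every one is W ⇒ L
n=17: can move to 16, which is L ⇒ W
n=18: can move to 14, which is L ⇒ W
n=19: moves to 18(W), 15(W), 13(W), 12(W); every one is W ⇒ L
n=20: can move to 19, which is L ⇒ W
n=21: can move to 14, which is L ⇒ W
L entries with 0 ≤ n ≤ 21: n = 1, 3, 6, 11, 14, 16, 19; that makes 7.

7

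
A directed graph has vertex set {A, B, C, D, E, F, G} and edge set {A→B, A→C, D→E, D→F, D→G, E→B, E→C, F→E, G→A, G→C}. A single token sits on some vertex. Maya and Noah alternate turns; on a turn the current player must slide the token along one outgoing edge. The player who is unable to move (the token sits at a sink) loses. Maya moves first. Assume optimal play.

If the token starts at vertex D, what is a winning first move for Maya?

Move to F.

Positions with no move are L. A position that does have a move is losing for the player to move precisely when every available move leads to a winning position for the opponent. Fill in the labels:
Every edge goes from a vertex to one that appears earlier in the order C, B, A, G, E, F, D, so processing vertices in that order labels each vertex after all of its successors.
C: no outgoing edge → L
B: no outgoing edge → L
A: reaches L-position B → W
G: reaches L-position C → W
E: reaches L-position B → W
F: only reaches E(W), which is W → L
D: reaches L-position F → W
From D, the L positions reachable in one move are: F.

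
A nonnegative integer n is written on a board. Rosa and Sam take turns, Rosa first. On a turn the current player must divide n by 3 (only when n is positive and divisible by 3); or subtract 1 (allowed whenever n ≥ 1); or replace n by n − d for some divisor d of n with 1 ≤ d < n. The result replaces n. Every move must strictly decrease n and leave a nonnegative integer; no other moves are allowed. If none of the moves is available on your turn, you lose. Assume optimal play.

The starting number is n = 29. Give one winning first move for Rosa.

Label each position W (a win for the player to move) or L (a loss). A position with no legal move is L; any other position is W exactly when some move reaches an L, and L when every move reaches a W.
n=0: no move → L
n=1: reaches L-position 0 → W
n=2: only reaches 1(W), which is W → L
n=3: reaches L-position 2 → W
n=4: reaches L-position 2 → W
n=5: only reaches 4(W), which is W → L
n=6: reaches L-position 2 → W
n=7: only reaches 6(W), which is W → L
n=8: reaches L-position 7 → W
n=9: only reaches 3(W), 6(W), 8(W), all W → L
n=10: reaches L-position 5 → W
n=11: only reaches 10(W), which is W → L
n=12: reaches L-position 9 → W
n=13: only reaches 12(W), which is W → L
n=14: reaches L-position 7 → W
n=15: reaches L-position 5 → W
n=16: only reaches 8(W), 12(W), 14(W), 15(W), all W → L
n=17: reaches L-position 16 → W
n=18: reaches L-position 9 → W
n=19: only reaches 18(W), which is W → L
n=20: reaches L-position 16 → W
n=21: reaches L-position 7 → W
n=22: reaches L-position 11 → W
n=23: only reaches 22(W), which is W → L
n=24: reaches L-position 16 → W
n=25: only reaches 20(W), 24(W), all W → L
n=26: reaches L-position 13 → W
n=27: reaches L-position 9 → W
n=28: only reaches 14(W), 21(W), 24(W), 26(W), 27(W), all W → L
n=29: reaches L-position 28 → W
From 29, the L positions reachable in one move are: 28.

Move to 28.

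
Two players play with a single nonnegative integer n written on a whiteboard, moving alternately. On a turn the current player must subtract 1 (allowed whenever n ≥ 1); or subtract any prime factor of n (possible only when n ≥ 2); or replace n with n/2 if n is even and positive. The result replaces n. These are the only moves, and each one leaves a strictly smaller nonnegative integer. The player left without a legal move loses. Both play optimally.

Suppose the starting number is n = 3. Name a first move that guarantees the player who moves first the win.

Classify positions by backward induction: terminal positions (no move available) are L. From any other position, the mover wins iff some move reaches an L.
n=0: no move → L
n=1: →0(L), so W
n=2: →0(L), so W
n=3: →0(L), so W
From 3, the L positions reachable in one move are: 0.

Move to 0.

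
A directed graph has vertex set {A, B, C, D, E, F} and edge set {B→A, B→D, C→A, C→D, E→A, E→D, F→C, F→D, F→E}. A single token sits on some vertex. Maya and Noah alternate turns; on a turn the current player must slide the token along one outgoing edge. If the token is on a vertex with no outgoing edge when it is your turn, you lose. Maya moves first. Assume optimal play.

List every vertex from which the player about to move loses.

A, D

Work bottom-up. With no move the player to move loses. Otherwise the position is W if at least one move leads to an L position for the opponent, and L if every move leads to a W.
Every edge goes from a vertex to one that appears earlier in the order A, D, E, B, C, F, so processing vertices in that order labels each vertex after all of its successors.
A: no outgoing edge → L
D: no outgoing edge → L
E: →D(L), so W
B: →D(L), so W
C: →D(L), so W
F: →D(L), so W
Reading off the rows marked L gives the requested list; there are 2 such vertices.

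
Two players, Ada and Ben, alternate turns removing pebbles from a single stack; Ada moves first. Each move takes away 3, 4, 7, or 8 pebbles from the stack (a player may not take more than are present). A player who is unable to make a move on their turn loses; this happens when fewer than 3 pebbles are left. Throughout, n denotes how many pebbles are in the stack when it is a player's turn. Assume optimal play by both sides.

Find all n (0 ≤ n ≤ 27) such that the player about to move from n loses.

Work bottom-up. With no move the player to move loses. Otherwise the position is W if at least one move leads to an L position for the opponent, and L if every move leads to a W.
n=0: no move → L
n=1: no move → L
n=2: no move → L
n=3: reaches L-position 0 → W
n=4: reaches L-position 1 → W
n=5: reaches L-position 2 → W
n=6: reaches L-position 2 → W
n=7: reaches L-position 0 → W
n=8: reaches L-position 1 → W
n=9: reaches L-position 2 → W
n=10: reaches L-position 2 → W
n=11: only reaches 8(W), 7(W), 4(W), 3(W), all W → L
n=12: only reaches 9(W), 8(W), 5(W), 4(W), all W → L
n=13: only reaches 10(W), 9(W), 6(W), 5(W), all W → L
n=14: reaches L-position 11 → W
n=15: reaches L-position 12 → W
n=16: reaches L-position 13 → W
n=17: reaches L-position 13 → W
n=18: reaches L-position 11 → W
n=19: reaches L-position 12 → W
n=20: reaches L-position 13 → W
n=21: reaches L-position 13 → W
n=22: only reaches 19(W), 18(W), 15(W), 14(W), all W → L
n=23: only reaches 20(W), 19(W), 16(W), 15(W), all W → L
n=24: only reaches 21(W), 20(W), 17(W), 16(W), all W → L
n=25: reaches L-position 22 → W
n=26: reaches L-position 23 → W
n=27: reaches L-position 24 → W
Reading off the rows marked L gives the requested list; there are 9 such values of n.

0, 1, 2, 11, 12, 13, 22, 23, 24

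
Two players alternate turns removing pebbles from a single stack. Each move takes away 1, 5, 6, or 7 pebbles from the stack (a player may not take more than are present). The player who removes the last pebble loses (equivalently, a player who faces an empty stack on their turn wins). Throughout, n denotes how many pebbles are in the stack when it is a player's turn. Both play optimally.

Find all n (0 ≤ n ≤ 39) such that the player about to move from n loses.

1, 3, 5, 13, 15, 17, 25, 27, 29, 37, 39

Classify positions by backward induction: terminal positions (no move available) are W. From any other position, the mover wins iff some move reaches an L.
n=0: no move; the opponent has just taken the last pebble and therefore loses → W
n=1: →0(W) only, which is W, so L
n=2: →1(L), so W
n=3: →2(W) only, which is W, so L
n=4: →3(L), so W
n=5: →4(W), 0(W) — all W, so L
n=6: →5(L), so W
n=7: →1(L), so W
n=8: →3(L), so W
n=9: →3(L), so W
n=10: →5(L), so W
n=11: →5(L), so W
n=12: →5(L), so W
n=13: →12(W), 8(W), 7(W), 6(W) — all W, so L
n=14: →13(L), so W
n=15: →14(W), 10(W), 9(W), 8(W) — all W, so L
n=16: →15(L), so W
n=17: →16(W), 12(W), 11(W), 10(W) — all W, so L
n=18: →17(L), so W
n=19: →13(L), so W
n=20: →15(L), so W
n=21: →15(L), so W
n=22: →17(L), so W
n=23: →17(L), so W
n=24: →17(L), so W
n=25: →24(W), 20(W), 19(W), 18(W) — all W, so L
n=26: →25(L), so W
n=27: →26(W), 22(W), 21(W), 20(W) — all W, so L
n=28: →27(L), so W
n=29: →28(W), 24(W), 23(W), 22(W) — all W, so L
n=30: →29(L), so W
n=31: →25(L), so W
n=32: →27(L), so W
n=33: →27(L), so W
n=34: →29(L), so W
n=35: →29(L), so W
n=36: →29(L), so W
n=37: →36(W), 32(W), 31(W), 30(W) — all W, so L
n=38: →37(L), so W
n=39: →38(W), 34(W), 33(W), 32(W) — all W, so L
The losing starting values of n are exactly the entries labelled L in this table (11 of them).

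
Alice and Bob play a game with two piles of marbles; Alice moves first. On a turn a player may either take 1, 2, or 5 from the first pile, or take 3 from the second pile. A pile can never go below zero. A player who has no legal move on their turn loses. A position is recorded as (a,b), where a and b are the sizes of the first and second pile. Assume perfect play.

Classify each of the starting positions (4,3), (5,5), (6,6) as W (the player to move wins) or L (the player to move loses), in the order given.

Work bottom-up. With no move the player to move loses. Otherwise the position is W if at least one move leads to an L position for the opponent, and L if every move leads to a W.
No move ever increases a pile, so every position that can arise here has a ≤ 6 and b ≤ 6; it is enough to label the cells with 0 ≤ a ≤ 6 and 0 ≤ b ≤ 6.
Every move lowers a or b (never raises either), so fill the grid row by row in increasing a, and left to right within a row: each cell's successors are then already labelled.
      b=0  b=1  b=2  b=3  b=4  b=5  b=6
a=0:    L    L    L    W    W    W    L
a=1:    W    W    W    L    L    L    W
a=2:    W    W    W    W    W    W    W
a=3:    L    L    L    W    W    W    L
a=4:    W    W    W    L    L    L    W
a=5:    W    W    W    W    W    W    W
a=6:    L    L    L    W    W    W    L
Cells with no legal move (terminal, hence L): (0,0), (0,1), (0,2).
The remaining L cells, each justified by listing all of its moves:
(0,6): only reaches (0,3)(W), which is W → L
(1,3): only reaches (0,3)(W), (1,0)(W), all W → L
(1,4): only reaches (0,4)(W), (1,1)(W), all W → L
(1,5): only reaches (0,5)(W), (1,2)(W), all W → L
(3,0): only reaches (2,0)(W), (1,0)(W), all W → L
(3,1): only reaches (2,1)(W), (1,1)(W), all W → L
(3,2): only reaches (2,2)(W), (1,2)(W), all W → L
(3,6): only reaches (2,6)(W), (1,6)(W), (3,3)(W), all W → L
(4,3): only reaches (3,3)(W), (2,3)(W), (4,0)(W), all W → L
(4,4): only reaches (3,4)(W), (2,4)(W), (4,1)(W), all W → L
(4,5): only reaches (3,5)(W), (2,5)(W), (4,2)(W), all W → L
(6,0): only reaches (5,0)(W), (4,0)(W), (1,0)(W), all W → L
(6,1): only reaches (5,1)(W), (4,1)(W), (1,1)(W), all W → L
(6,2): only reaches (5,2)(W), (4,2)(W), (1,2)(W), all W → L
(6,6): only reaches (5,6)(W), (4,6)(W), (1,6)(W), (6,3)(W), all W → L
Every other cell has at least one move into one of the L cells above, so it is W.
(4,3): one of the L cells justified above, so L
(5,5): the move to (4,5) reaches an L cell, so W
(6,6): one of the L cells justified above, so L

(4,3): L, (5,5): W, (6,6): L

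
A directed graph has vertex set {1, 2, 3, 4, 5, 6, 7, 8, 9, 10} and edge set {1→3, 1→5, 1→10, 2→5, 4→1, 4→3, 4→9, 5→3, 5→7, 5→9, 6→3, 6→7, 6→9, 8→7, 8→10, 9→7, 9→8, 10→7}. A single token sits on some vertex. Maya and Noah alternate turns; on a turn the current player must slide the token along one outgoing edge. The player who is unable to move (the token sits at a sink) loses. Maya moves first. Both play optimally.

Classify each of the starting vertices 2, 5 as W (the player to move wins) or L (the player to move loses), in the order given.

Work bottom-up. With no move the player to move loses. Otherwise the position is W if at least one move leads to an L position for the opponent, and L if every move leads to a W.
Every edge goes from a vertex to one that appears earlier in the order 3, 7, 10, 8, 9, 5, 1, 4, 2, 6, so processing vertices in that order labels each vertex after all of its successors.
3: no outgoing edge → L
7: no outgoing edge → L
10: W (go to 7, an L position)
8: W (go to 7, an L position)
9: W (go to 7, an L position)
5: W (go to 7, an L position)
1: W (go to 3, an L position)
4: W (go to 3, an L position)
2: L (sole option 5(W) is W)
6: W (go to 7, an L position)

2: L, 5: W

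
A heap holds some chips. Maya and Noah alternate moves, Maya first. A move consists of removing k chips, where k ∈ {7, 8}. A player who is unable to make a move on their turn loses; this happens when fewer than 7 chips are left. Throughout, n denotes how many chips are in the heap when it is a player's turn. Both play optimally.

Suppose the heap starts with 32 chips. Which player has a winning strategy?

Noah wins.

Positions with no move are L. A position that does have a move is losing for the player to move precisely when every available move leads to a winning position for the opponent. Fill in the labels:
n=0: no move → L
n=1: no move → L
n=2: no move → L
n=3: no move → L
n=4: no move → L
n=5: no move → L
n=6: no move → L
n=7: can move to 0, which is L ⇒ W
n=8: can move to 1, which is L ⇒ W
n=9: can move to 2, which is L ⇒ W
n=10: can move to 3, which is L ⇒ W
n=11: can move to 4, which is L ⇒ W
n=12: can move to 5, which is L ⇒ W
n=13: can move to 6, which is L ⇒ W
n=14: can move to 6, which is L ⇒ W
n=15: moves to 8(W), 7(W); every one is W ⇒ L
n=16: moves to 9(W), 8(W); every one is W ⇒ L
n=17: moves to 10(W), 9(W); every one is W ⇒ L
n=18: moves to 11(W), 10(W); every one is W ⇒ L
n=19: moves to 12(W), 11(W); every one is W ⇒ L
n=20: moves to 13(W), 12(W); every one is W ⇒ L
n=21: moves to 14(W), 13(W); every one is W ⇒ L
n=22: can move to 15, which is L ⇒ W
n=23: can move to 16, which is L ⇒ W
n=24: can move to 17, which is L ⇒ W
n=25: can move to 18, which is L ⇒ W
n=26: can move to 19, which is L ⇒ W
n=27: can move to 20, which is L ⇒ W
n=28: can move to 21, which is L ⇒ W
n=29: can move to 21, which is L ⇒ W
n=30: moves to 23(W), 22(W); every one is W ⇒ L
n=31: moves to 24(W), 23(W); every one is W ⇒ L
n=32: moves to 25(W), 24(W); every one is W ⇒ L
Every move from 32 reaches a W position, so the mover loses.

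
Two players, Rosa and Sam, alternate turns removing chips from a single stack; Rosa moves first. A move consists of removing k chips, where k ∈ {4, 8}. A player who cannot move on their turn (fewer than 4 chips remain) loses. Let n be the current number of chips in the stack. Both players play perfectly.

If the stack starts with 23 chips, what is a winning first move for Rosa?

Remove 8, leaving 15.

Use the standard recursion: the mover loses at a terminal position; elsewhere, the mover wins exactly when some move hands the opponent an L position.
n=0: no move → L
n=1: no move → L
n=2: no move → L
n=3: no move → L
n=4: can move to 0, which is L ⇒ W
n=5: can move to 1, which is L ⇒ W
n=6: can move to 2, which is L ⇒ W
n=7: can move to 3, which is L ⇒ W
n=8: can move to 0, which is L ⇒ W
n=9: can move to 1, which is L ⇒ W
n=10: can move to 2, which is L ⇒ W
n=11: can move to 3, which is L ⇒ W
n=12: moves to 8(W), 4(W); every one is W ⇒ L
n=13: moves to 9(W), 5(W); every one is W ⇒ L
n=14: moves to 10(W), 6(W); every one is W ⇒ L
n=15: moves to 11(W), 7(W); every one is W ⇒ L
n=16: can move to 12, which is L ⇒ W
n=17: can move to 13, which is L ⇒ W
n=18: can move to 14, which is L ⇒ W
n=19: can move to 15, which is L ⇒ W
n=20: can move to 12, which is L ⇒ W
n=21: can move to 13, which is L ⇒ W
n=22: can move to 14, which is L ⇒ W
n=23: can move to 15, which is L ⇒ W
From 23, the L positions reachable in one move are: 15.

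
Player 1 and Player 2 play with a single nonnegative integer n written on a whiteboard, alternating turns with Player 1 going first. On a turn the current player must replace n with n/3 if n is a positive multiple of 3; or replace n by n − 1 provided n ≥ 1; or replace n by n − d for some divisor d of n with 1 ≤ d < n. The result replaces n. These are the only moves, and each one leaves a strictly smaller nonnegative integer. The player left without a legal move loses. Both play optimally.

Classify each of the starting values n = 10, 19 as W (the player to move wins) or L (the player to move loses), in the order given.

10: W, 19: L

Build the W/L table. Terminal = L. A non-terminal position is W if it has a move to some L; otherwise it is L.
n=0: no move → L
n=1: can move to 0, which is L ⇒ W
n=2: the only move is to 1(W), a W ⇒ L
n=3: can move to 2, which is L ⇒ W
n=4: can move to 2, which is L ⇒ W
n=5: the only move is to 4(W), a W ⇒ L
n=6: can move to 2, which is L ⇒ W
n=7: the only move is to 6(W), a W ⇒ L
n=8: can move to 7, which is L ⇒ W
n=9: moves to 3(W), 6(W), 8(W); every one is W ⇒ L
n=10: can move to 5, which is L ⇒ W
n=11: the only move is to 10(W), a W ⇒ L
n=12: can move to 9, which is L ⇒ W
n=13: the only move is to 12(W), a W ⇒ L
n=14: can move to 7, which is L ⇒ W
n=15: can move to 5, which is L ⇒ W
n=16: moves to 8(W), 12(W), 14(W), 15(W); every one is W ⇒ L
n=17: can move to 16, which is L ⇒ W
n=18: can move to 9, which is L ⇒ W
n=19: the only move is to 18(W), a W ⇒ L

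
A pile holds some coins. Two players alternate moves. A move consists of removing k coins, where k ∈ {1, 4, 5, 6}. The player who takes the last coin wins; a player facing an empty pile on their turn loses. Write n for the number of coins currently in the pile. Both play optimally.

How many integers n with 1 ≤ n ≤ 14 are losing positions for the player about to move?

3

Build the W/L table. Terminal = L. A non-terminal position is W if it has a move to some L; otherwise it is L.
n=0: no move → L
n=1: reaches L-position 0 → W
n=2: only reaches 1(W), which is W → L
n=3: reaches L-position 2 → W
n=4: reaches L-position 0 → W
n=5: reaches L-position 0 → W
n=6: reaches L-position 2 → W
n=7: reaches L-position 2 → W
n=8: reaches L-position 2 → W
n=9: only reaches 8(W), 5(W), 4(W), 3(W), all W → L
n=10: reaches L-position 9 → W
n=11: only reaches 10(W), 7(W), 6(W), 5(W), all W → L
n=12: reaches L-position 11 → W
n=13: reaches L-position 9 → W
n=14: reaches L-position 9 → W
L entries with 1 ≤ n ≤ 14 (n=0 is outside the asked range and is not counted): n = 2, 9, 11; that makes 3.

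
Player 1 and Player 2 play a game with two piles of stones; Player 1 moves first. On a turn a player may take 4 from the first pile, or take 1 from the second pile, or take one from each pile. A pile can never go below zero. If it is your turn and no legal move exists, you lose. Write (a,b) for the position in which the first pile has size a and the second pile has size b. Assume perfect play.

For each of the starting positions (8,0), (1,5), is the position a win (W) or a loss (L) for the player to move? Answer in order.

Label each position W (a win for the player to move) or L (a loss). A position with no legal move is L; any other position is W exactly when some move reaches an L, and L when every move reaches a W.
No move ever increases a pile, so every position that can arise here has a ≤ 8 and b ≤ 5; it is enough to label the cells with 0 ≤ a ≤ 8 and 0 ≤ b ≤ 5.
Every move lowers a or b (never raises either), so fill the grid row by row in increasing a, and left to right within a row: each cell's successors are then already labelled.
      b=0  b=1  b=2  b=3  b=4  b=5
a=0:    L    W    L    W    L    W
a=1:    L    W    L    W    L    W
a=2:    L    W    L    W    L    W
a=3:    L    W    L    W    L    W
a=4:    W    W    W    W    W    W
a=5:    W    L    W    L    W    L
a=6:    W    L    W    L    W    L
a=7:    W    L    W    L    W    L
a=8:    L    W    W    L    W    L
Cells with no legal move (terminal, hence L): (0,0), (1,0), (2,0), (3,0).
The remaining L cells, each justified by listing all of its moves:
(0,2): L (sole option (0,1)(W) is W)
(0,4): L (sole option (0,3)(W) is W)
(1,2): L (options (1,1)(W), (0,1)(W) are all W)
(1,4): L (options (1,3)(W), (0,3)(W) are all W)
(2,2): L (options (2,1)(W), (1,1)(W) are all W)
(2,4): L (options (2,3)(W), (1,3)(W) are all W)
(3,2): L (options (3,1)(W), (2,1)(W) are all W)
(3,4): L (options (3,3)(W), (2,3)(W) are all W)
(5,1): L (options (1,1)(W), (5,0)(W), (4,0)(W) are all W)
(5,3): L (options (1,3)(W), (5,2)(W), (4,2)(W) are all W)
(5,5): L (options (1,5)(W), (5,4)(W), (4,4)(W) are all W)
(6,1): L (options (2,1)(W), (6,0)(W), (5,0)(W) are all W)
(6,3): L (options (2,3)(W), (6,2)(W), (5,2)(W) are all W)
(6,5): L (options (2,5)(W), (6,4)(W), (5,4)(W) are all W)
(7,1): L (options (3,1)(W), (7,0)(W), (6,0)(W) are all W)
(7,3): L (options (3,3)(W), (7,2)(W), (6,2)(W) are all W)
(7,5): L (options (3,5)(W), (7,4)(W), (6,4)(W) are all W)
(8,0): L (sole option (4,0)(W) is W)
(8,3): L (options (4,3)(W), (8,2)(W), (7,2)(W) are all W)
(8,5): L (options (4,5)(W), (8,4)(W), (7,4)(W) are all W)
Every other cell has at least one move into one of the L cells above, so it is W.
(8,0): one of the L cells justified above, so L
(1,5): the move to (1,4) reaches an L cell, so W

(8,0): L, (1,5): W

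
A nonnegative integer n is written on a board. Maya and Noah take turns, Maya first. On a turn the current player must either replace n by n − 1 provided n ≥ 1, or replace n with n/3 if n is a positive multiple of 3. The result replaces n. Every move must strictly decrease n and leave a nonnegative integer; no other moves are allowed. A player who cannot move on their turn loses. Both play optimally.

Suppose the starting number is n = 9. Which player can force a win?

Compute win/loss labels from the base case upward. A position with no move is L. Any other position is W if it can reach an L in one move, else L.
n=0: no move → L
n=1: can move to 0, which is L ⇒ W
n=2: the only move is to 1(W), a W ⇒ L
n=3: can move to 2, which is L ⇒ W
n=4: the only move is to 3(W), a W ⇒ L
n=5: can move to 4, which is L ⇒ W
n=6: can move to 2, which is L ⇒ W
n=7: the only move is to 6(W), a W ⇒ L
n=8: can move to 7, which is L ⇒ W
n=9: moves to 3(W), 8(W); every one is W ⇒ L
Every move from 9 reaches a W position, so the mover loses.

Noah wins.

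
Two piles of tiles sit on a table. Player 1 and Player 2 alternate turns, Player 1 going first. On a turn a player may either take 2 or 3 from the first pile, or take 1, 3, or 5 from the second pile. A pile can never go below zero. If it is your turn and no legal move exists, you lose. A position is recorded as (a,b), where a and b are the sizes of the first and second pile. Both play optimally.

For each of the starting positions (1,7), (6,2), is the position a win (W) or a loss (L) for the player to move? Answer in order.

(1,7): W, (6,2): L

Work bottom-up. With no move the player to move loses. Otherwise the position is W if at least one move leads to an L position for the opponent, and L if every move leads to a W.
No move ever increases a pile, so every position that can arise here has a ≤ 6 and b ≤ 7; it is enough to label the cells with 0 ≤ a ≤ 6 and 0 ≤ b ≤ 7.
Every move lowers a or b (never raises either), so fill the grid row by row in increasing a, and left to right within a row: each cell's successors are then already labelled.
      b=0  b=1  b=2  b=3  b=4  b=5  b=6  b=7
a=0:    L    W    L    W    L    W    L    W
a=1:    L    W    L    W    L    W    L    W
a=2:    W    L    W    L    W    L    W    L
a=3:    W    L    W    L    W    L    W    L
a=4:    W    W    W    W    W    W    W    W
a=5:    L    W    L    W    L    W    L    W
a=6:    L    W    L    W    L    W    L    W
Cells with no legal move (terminal, hence L): (0,0), (1,0).
The remaining L cells, each justified by listing all of its moves:
(0,2): the only move is to (0,1)(W), a W ⇒ L
(0,4): moves to (0,3)(W), (0,1)(W); every one is W ⇒ L
(0,6): moves to (0,5)(W), (0,3)(W), (0,1)(W); every one is W ⇒ L
(1,2): the only move is to (1,1)(W), a W ⇒ L
(1,4): moves to (1,3)(W), (1,1)(W); every one is W ⇒ L
(1,6): moves to (1,5)(W), (1,3)(W), (1,1)(W); every one is W ⇒ L
(2,1): moves to (0,1)(W), (2,0)(W); every one is W ⇒ L
(2,3): moves to (0,3)(W), (2,2)(W), (2,0)(W); every one is W ⇒ L
(2,5): moves to (0,5)(W), (2,4)(W), (2,2)(W), (2,0)(W); every one is W ⇒ L
(2,7): moves to (0,7)(W), (2,6)(W), (2,4)(W), (2,2)(W); every one is W ⇒ L
(3,1): moves to (1,1)(W), (0,1)(W), (3,0)(W); every one is W ⇒ L
(3,3): moves to (1,3)(W), (0,3)(W), (3,2)(W), (3,0)(W); every one is W ⇒ L
(3,5): moves to (1,5)(W), (0,5)(W), (3,4)(W), (3,2)(W), (3,0)(W); every one is W ⇒ L
(3,7): moves to (1,7)(W), (0,7)(W), (3,6)(W), (3,4)(W), (3,2)(W); every one is W ⇒ L
(5,0): moves to (3,0)(W), (2,0)(W); every one is W ⇒ L
(5,2): moves to (3,2)(W), (2,2)(W), (5,1)(W); every one is W ⇒ L
(5,4): moves to (3,4)(W), (2,4)(W), (5,3)(W), (5,1)(W); every one is W ⇒ L
(5,6): moves to (3,6)(W), (2,6)(W), (5,5)(W), (5,3)(W), (5,1)(W); every one is W ⇒ L
(6,0): moves to (4,0)(W), (3,0)(W); every one is W ⇒ L
(6,2): moves to (4,2)(W), (3,2)(W), (6,1)(W); every one is W ⇒ L
(6,4): moves to (4,4)(W), (3,4)(W), (6,3)(W), (6,1)(W); every one is W ⇒ L
(6,6): moves to (4,6)(W), (3,6)(W), (6,5)(W), (6,3)(W), (6,1)(W); every one is W ⇒ L
Every other cell has at least one move into one of the L cells above, so it is W.
(1,7): the move to (1,6) reaches an L cell, so W
(6,2): one of the L cells justified above, so L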